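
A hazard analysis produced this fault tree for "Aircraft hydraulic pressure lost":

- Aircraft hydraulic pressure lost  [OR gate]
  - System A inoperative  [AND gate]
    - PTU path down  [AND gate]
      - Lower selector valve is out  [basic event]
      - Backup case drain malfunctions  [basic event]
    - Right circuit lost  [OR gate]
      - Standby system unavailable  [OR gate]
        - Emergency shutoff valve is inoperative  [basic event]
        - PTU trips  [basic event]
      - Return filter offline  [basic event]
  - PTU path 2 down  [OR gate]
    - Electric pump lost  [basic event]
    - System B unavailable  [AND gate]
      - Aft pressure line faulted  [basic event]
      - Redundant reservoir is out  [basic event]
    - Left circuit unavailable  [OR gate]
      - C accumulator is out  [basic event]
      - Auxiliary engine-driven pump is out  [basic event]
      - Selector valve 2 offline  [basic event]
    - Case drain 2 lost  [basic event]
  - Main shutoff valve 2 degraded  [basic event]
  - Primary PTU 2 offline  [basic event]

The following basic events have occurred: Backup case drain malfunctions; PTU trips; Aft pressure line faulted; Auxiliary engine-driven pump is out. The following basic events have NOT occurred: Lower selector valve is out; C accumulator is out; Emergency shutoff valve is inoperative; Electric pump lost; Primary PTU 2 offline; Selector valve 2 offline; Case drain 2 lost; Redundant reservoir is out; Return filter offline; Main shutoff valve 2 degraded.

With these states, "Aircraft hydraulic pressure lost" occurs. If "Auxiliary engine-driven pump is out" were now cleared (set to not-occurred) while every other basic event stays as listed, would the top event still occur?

No

Counterfactual: set "Auxiliary engine-driven pump is out" to not occurred.
PTU path down [AND]: Lower selector valve is out=not, Backup case drain malfunctions=occurs → not all inputs occur → does not occur.
Standby system unavailable [OR]: Emergency shutoff valve is inoperative=not, PTU trips=occurs → at least one input occurs → occurs.
Right circuit lost [OR]: Standby system unavailable=occurs, Return filter offline=not → at least one input occurs → occurs.
System A inoperative [AND]: PTU path down=not, Right circuit lost=occurs → not all inputs occur → does not occur.
System B unavailable [AND]: Aft pressure line faulted=occurs, Redundant reservoir is out=not → not all inputs occur → does not occur.
Left circuit unavailable [OR]: C accumulator is out=not, Auxiliary engine-driven pump is out=not, Selector valve 2 offline=not → no input occurs → does not occur.
PTU path 2 down [OR]: Electric pump lost=not, System B unavailable=not, Left circuit unavailable=not, Case drain 2 lost=not → no input occurs → does not occur.
Aircraft hydraulic pressure lost [OR]: System A inoperative=not, PTU path 2 down=not, Main shutoff valve 2 degraded=not, Primary PTU 2 offline=not → no input occurs → does not occur.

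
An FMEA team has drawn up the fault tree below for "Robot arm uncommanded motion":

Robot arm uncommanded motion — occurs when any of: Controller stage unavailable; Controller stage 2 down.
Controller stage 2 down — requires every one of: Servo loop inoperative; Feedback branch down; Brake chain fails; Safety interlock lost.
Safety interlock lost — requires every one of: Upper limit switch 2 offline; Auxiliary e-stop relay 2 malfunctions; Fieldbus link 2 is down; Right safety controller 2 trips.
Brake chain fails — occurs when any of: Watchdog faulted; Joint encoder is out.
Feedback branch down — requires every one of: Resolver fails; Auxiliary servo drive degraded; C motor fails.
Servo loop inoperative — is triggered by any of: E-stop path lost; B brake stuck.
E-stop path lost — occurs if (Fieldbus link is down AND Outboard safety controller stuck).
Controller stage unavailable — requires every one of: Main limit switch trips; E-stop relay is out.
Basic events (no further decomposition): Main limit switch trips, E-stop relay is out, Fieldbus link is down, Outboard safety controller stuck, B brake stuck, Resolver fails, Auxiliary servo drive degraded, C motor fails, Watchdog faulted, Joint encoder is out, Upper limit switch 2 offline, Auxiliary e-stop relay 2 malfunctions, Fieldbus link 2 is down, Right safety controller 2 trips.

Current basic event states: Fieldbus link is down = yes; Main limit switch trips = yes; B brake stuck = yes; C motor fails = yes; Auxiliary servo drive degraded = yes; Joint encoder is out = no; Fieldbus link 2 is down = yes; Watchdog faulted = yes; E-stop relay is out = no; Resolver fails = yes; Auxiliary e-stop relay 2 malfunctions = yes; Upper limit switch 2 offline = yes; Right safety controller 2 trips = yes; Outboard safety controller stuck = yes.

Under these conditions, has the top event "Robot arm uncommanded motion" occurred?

Controller stage unavailable [AND]: Main limit switch trips=occurs, E-stop relay is out=not → not all inputs occur → does not occur.
E-stop path lost [AND]: Fieldbus link is down=occurs, Outboard safety controller stuck=occurs → all inputs occur → occurs.
Servo loop inoperative [OR]: E-stop path lost=occurs, B brake stuck=occurs → at least one input occurs → occurs.
Feedback branch down [AND]: Resolver fails=occurs, Auxiliary servo drive degraded=occurs, C motor fails=occurs → all inputs occur → occurs.
Brake chain fails [OR]: Watchdog faulted=occurs, Joint encoder is out=not → at least one input occurs → occurs.
Safety interlock lost [AND]: Upper limit switch 2 offline=occurs, Auxiliary e-stop relay 2 malfunctions=occurs, Fieldbus link 2 is down=occurs, Right safety controller 2 trips=occurs → all inputs occur → occurs.
Controller stage 2 down [AND]: Servo loop inoperative=occurs, Feedback branch down=occurs, Brake chain fails=occurs, Safety interlock lost=occurs → all inputs occur → occurs.
Robot arm uncommanded motion [OR]: Controller stage unavailable=not, Controller stage 2 down=occurs → at least one input occurs → occurs.

Yes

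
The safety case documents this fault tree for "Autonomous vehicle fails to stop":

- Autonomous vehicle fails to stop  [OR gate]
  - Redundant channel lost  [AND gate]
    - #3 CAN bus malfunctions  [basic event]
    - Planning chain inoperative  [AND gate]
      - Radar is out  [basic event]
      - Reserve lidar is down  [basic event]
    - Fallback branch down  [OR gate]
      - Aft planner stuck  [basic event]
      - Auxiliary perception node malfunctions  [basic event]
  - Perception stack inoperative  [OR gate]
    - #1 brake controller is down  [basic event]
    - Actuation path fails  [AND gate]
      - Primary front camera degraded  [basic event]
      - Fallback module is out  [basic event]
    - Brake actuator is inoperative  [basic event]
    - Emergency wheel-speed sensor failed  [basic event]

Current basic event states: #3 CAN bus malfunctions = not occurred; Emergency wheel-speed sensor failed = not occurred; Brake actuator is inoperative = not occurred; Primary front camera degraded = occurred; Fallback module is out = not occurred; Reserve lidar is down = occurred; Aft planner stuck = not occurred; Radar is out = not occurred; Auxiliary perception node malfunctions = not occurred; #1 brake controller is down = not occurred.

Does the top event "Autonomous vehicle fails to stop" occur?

No

Planning chain inoperative [AND]: Radar is out=not, Reserve lidar is down=occurs → not all inputs occur → does not occur.
Fallback branch down [OR]: Aft planner stuck=not, Auxiliary perception node malfunctions=not → no input occurs → does not occur.
Redundant channel lost [AND]: #3 CAN bus malfunctions=not, Planning chain inoperative=not, Fallback branch down=not → not all inputs occur → does not occur.
Actuation path fails [AND]: Primary front camera degraded=occurs, Fallback module is out=not → not all inputs occur → does not occur.
Perception stack inoperative [OR]: #1 brake controller is down=not, Actuation path fails=not, Brake actuator is inoperative=not, Emergency wheel-speed sensor failed=not → no input occurs → does not occur.
Autonomous vehicle fails to stop [OR]: Redundant channel lost=not, Perception stack inoperative=not → no input occurs → does not occur.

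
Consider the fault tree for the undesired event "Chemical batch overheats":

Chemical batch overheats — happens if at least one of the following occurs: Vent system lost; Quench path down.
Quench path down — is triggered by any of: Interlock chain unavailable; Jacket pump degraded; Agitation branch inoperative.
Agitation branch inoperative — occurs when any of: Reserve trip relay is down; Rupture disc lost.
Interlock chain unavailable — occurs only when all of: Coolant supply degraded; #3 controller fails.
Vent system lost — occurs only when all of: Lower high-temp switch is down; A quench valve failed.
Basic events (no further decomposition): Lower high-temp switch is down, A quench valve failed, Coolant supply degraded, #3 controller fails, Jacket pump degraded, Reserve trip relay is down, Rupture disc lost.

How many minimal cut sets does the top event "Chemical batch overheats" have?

Vent system lost [AND]: one cut set from each child combined → 1 × 1 = 1 cut set(s).
Interlock chain unavailable [AND]: one cut set from each child combined → 1 × 1 = 1 cut set(s).
Agitation branch inoperative [OR]: union of children's cut sets → 2 cut set(s).
Quench path down [OR]: union of children's cut sets → 4 cut set(s).
Chemical batch overheats [OR]: union of children's cut sets → 5 cut set(s).
Minimal cut sets: {A quench valve failed, Lower high-temp switch is down}; {#3 controller fails, Coolant supply degraded}; {Jacket pump degraded}; {Reserve trip relay is down}; {Rupture disc lost}.

5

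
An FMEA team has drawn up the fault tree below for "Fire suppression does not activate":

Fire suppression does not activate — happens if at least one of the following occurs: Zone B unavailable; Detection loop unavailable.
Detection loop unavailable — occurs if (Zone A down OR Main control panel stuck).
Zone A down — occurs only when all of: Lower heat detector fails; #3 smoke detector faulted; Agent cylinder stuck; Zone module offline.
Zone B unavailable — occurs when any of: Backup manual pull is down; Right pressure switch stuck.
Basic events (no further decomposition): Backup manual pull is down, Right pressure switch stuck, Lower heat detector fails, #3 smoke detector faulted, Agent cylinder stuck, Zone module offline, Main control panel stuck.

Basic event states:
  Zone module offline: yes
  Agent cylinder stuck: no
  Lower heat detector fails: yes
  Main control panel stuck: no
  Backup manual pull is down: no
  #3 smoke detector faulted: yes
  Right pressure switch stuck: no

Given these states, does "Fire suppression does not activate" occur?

Zone B unavailable [OR]: Backup manual pull is down=not, Right pressure switch stuck=not → no input occurs → does not occur.
Zone A down [AND]: Lower heat detector fails=occurs, #3 smoke detector faulted=occurs, Agent cylinder stuck=not, Zone module offline=occurs → not all inputs occur → does not occur.
Detection loop unavailable [OR]: Zone A down=not, Main control panel stuck=not → no input occurs → does not occur.
Fire suppression does not activate [OR]: Zone B unavailable=not, Detection loop unavailable=not → no input occurs → does not occur.

No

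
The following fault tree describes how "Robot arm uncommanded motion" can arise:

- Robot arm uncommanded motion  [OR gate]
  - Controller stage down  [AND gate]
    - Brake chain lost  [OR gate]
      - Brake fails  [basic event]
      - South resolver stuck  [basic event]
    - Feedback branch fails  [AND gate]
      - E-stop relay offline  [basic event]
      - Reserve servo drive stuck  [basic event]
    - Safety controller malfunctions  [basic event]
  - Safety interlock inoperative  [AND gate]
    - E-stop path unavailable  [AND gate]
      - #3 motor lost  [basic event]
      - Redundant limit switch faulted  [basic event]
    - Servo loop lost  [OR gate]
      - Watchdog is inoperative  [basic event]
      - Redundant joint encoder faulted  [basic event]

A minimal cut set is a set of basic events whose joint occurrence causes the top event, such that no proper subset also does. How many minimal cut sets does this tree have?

4

Brake chain lost [OR]: union of children's cut sets → 2 cut set(s).
Feedback branch fails [AND]: one cut set from each child combined → 1 × 1 = 1 cut set(s).
Controller stage down [AND]: one cut set from each child combined → 2 × 1 × 1 = 2 cut set(s).
E-stop path unavailable [AND]: one cut set from each child combined → 1 × 1 = 1 cut set(s).
Servo loop lost [OR]: union of children's cut sets → 2 cut set(s).
Safety interlock inoperative [AND]: one cut set from each child combined → 1 × 2 = 2 cut set(s).
Robot arm uncommanded motion [OR]: union of children's cut sets → 4 cut set(s).
Minimal cut sets: {Brake fails, E-stop relay offline, Reserve servo drive stuck, Safety controller malfunctions}; {E-stop relay offline, Reserve servo drive stuck, Safety controller malfunctions, South resolver stuck}; {#3 motor lost, Redundant limit switch faulted, Watchdog is inoperative}; {#3 motor lost, Redundant joint encoder faulted, Redundant limit switch faulted}.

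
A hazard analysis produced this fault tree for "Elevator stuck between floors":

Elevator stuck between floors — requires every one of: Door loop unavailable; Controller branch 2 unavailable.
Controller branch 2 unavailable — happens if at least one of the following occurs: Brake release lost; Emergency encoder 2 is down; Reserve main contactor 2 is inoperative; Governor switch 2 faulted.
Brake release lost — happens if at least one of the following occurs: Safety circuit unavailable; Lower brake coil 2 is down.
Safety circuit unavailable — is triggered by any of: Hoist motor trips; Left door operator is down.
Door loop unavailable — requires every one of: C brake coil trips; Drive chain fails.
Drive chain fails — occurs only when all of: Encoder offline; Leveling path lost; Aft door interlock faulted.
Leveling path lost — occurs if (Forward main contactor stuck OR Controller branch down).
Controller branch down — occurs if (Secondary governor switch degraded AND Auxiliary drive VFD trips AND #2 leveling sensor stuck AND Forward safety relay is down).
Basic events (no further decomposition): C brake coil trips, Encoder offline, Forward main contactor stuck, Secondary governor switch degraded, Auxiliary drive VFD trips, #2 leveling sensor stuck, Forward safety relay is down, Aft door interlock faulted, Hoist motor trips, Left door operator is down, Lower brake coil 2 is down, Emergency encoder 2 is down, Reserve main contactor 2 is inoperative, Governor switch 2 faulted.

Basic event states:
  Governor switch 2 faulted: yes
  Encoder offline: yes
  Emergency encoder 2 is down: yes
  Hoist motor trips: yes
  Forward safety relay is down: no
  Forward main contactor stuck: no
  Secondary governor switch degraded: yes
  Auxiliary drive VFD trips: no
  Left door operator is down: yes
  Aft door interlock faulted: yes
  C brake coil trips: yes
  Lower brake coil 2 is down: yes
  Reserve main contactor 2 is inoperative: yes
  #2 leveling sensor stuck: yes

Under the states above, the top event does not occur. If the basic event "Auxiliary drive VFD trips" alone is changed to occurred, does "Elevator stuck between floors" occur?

Counterfactual: set "Auxiliary drive VFD trips" to occurred.
Controller branch down [AND]: Secondary governor switch degraded=occurs, Auxiliary drive VFD trips=occurs, #2 leveling sensor stuck=occurs, Forward safety relay is down=not → not all inputs occur → does not occur.
Leveling path lost [OR]: Forward main contactor stuck=not, Controller branch down=not → no input occurs → does not occur.
Drive chain fails [AND]: Encoder offline=occurs, Leveling path lost=not, Aft door interlock faulted=occurs → not all inputs occur → does not occur.
Door loop unavailable [AND]: C brake coil trips=occurs, Drive chain fails=not → not all inputs occur → does not occur.
Safety circuit unavailable [OR]: Hoist motor trips=occurs, Left door operator is down=occurs → at least one input occurs → occurs.
Brake release lost [OR]: Safety circuit unavailable=occurs, Lower brake coil 2 is down=occurs → at least one input occurs → occurs.
Controller branch 2 unavailable [OR]: Brake release lost=occurs, Emergency encoder 2 is down=occurs, Reserve main contactor 2 is inoperative=occurs, Governor switch 2 faulted=occurs → at least one input occurs → occurs.
Elevator stuck between floors [AND]: Door loop unavailable=not, Controller branch 2 unavailable=occurs → not all inputs occur → does not occur.

No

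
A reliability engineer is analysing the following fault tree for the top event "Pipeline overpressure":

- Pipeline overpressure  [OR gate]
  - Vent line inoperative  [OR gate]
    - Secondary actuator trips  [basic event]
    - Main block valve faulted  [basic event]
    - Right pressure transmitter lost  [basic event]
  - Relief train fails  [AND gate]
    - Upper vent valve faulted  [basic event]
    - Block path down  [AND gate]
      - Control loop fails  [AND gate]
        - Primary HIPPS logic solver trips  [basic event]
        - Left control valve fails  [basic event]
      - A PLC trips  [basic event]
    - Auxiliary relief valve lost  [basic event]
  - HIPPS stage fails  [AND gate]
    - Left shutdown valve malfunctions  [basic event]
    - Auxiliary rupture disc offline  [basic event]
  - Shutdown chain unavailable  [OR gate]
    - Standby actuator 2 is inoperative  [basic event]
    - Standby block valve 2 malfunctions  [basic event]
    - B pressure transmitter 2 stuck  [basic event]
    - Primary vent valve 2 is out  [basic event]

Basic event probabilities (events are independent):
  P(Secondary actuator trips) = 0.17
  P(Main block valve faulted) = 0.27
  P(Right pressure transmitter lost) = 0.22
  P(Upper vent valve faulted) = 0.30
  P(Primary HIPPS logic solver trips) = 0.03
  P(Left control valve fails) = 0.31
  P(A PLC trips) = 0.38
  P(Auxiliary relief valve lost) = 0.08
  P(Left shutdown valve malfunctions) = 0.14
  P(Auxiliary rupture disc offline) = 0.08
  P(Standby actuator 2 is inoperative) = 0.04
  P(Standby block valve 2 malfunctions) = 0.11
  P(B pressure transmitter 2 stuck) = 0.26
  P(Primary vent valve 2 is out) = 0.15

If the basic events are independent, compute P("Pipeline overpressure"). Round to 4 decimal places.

P(Vent line inoperative) [OR] = 1 − (1−0.17) × (1−0.27) × (1−0.22) = 0.527398
P(Control loop fails) [AND] = 0.03 × 0.31 = 0.009300
P(Block path down) [AND] = 0.009300 × 0.38 = 0.003534
P(Relief train fails) [AND] = 0.30 × 0.003534 × 0.08 = 0.000085
P(HIPPS stage fails) [AND] = 0.14 × 0.08 = 0.011200
P(Shutdown chain unavailable) [OR] = 1 − (1−0.04) × (1−0.11) × (1−0.26) × (1−0.15) = 0.462582
P(Pipeline overpressure) [OR] = 1 − (1−0.527398) × (1−0.000085) × (1−0.011200) × (1−0.462582) = 0.748881
Rounded to 4 decimal places: P(Pipeline overpressure) ≈ 0.7489.

0.7489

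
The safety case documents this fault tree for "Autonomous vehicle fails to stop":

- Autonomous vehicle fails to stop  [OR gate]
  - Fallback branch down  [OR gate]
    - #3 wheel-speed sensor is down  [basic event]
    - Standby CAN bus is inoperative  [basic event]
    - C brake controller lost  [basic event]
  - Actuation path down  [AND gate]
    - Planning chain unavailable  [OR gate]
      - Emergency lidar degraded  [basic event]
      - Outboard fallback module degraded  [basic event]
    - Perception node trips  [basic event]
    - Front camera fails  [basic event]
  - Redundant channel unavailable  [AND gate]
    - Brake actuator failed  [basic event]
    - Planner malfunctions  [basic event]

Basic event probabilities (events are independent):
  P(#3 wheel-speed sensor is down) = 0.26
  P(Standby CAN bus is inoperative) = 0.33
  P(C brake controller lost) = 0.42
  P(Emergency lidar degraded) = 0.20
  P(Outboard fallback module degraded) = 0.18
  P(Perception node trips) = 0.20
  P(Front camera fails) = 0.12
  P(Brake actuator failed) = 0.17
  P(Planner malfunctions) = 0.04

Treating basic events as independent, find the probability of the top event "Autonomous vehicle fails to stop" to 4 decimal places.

P(Fallback branch down) [OR] = 1 − (1−0.26) × (1−0.33) × (1−0.42) = 0.712436
P(Planning chain unavailable) [OR] = 1 − (1−0.20) × (1−0.18) = 0.344000
P(Actuation path down) [AND] = 0.344000 × 0.20 × 0.12 = 0.008256
P(Redundant channel unavailable) [AND] = 0.17 × 0.04 = 0.006800
P(Autonomous vehicle fails to stop) [OR] = 1 − (1−0.712436) × (1−0.008256) × (1−0.006800) = 0.716749
Rounded to 4 decimal places: P(Autonomous vehicle fails to stop) ≈ 0.7167.

0.7167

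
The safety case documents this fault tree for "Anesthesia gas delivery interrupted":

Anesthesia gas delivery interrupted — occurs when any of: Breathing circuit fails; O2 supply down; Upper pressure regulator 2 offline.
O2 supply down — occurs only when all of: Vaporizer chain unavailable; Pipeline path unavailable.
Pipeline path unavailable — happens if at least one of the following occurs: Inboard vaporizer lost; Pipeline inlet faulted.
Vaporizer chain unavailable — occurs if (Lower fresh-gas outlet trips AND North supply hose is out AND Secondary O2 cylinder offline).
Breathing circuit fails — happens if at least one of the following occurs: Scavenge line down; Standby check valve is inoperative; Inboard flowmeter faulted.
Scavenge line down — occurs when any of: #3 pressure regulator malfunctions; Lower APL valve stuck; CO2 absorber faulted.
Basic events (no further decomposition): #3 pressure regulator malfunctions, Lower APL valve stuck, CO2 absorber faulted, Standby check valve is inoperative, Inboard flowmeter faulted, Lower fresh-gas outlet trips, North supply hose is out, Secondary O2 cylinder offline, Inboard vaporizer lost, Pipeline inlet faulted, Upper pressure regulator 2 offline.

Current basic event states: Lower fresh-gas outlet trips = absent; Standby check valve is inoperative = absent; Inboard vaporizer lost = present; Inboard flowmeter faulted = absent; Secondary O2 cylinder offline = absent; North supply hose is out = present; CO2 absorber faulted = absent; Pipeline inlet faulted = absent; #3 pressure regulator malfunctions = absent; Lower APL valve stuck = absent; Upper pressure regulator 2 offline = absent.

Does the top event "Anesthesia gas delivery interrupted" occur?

No

Scavenge line down [OR]: #3 pressure regulator malfunctions=not, Lower APL valve stuck=not, CO2 absorber faulted=not → no input occurs → does not occur.
Breathing circuit fails [OR]: Scavenge line down=not, Standby check valve is inoperative=not, Inboard flowmeter faulted=not → no input occurs → does not occur.
Vaporizer chain unavailable [AND]: Lower fresh-gas outlet trips=not, North supply hose is out=occurs, Secondary O2 cylinder offline=not → not all inputs occur → does not occur.
Pipeline path unavailable [OR]: Inboard vaporizer lost=occurs, Pipeline inlet faulted=not → at least one input occurs → occurs.
O2 supply down [AND]: Vaporizer chain unavailable=not, Pipeline path unavailable=occurs → not all inputs occur → does not occur.
Anesthesia gas delivery interrupted [OR]: Breathing circuit fails=not, O2 supply down=not, Upper pressure regulator 2 offline=not → no input occurs → does not occur.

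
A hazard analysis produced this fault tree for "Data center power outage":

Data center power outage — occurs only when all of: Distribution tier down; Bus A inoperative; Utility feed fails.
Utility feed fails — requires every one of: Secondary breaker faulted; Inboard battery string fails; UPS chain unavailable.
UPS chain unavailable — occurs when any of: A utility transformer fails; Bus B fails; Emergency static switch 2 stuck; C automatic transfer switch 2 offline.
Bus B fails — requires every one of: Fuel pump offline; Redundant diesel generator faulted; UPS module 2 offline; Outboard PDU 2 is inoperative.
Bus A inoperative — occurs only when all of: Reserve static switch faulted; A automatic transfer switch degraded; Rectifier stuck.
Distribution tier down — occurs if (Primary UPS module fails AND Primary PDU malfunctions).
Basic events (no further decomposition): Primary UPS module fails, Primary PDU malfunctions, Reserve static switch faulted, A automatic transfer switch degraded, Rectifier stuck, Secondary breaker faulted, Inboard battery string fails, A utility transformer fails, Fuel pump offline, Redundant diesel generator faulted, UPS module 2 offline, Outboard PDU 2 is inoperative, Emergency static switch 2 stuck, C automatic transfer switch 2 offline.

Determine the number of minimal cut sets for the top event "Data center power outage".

4

Distribution tier down [AND]: one cut set from each child combined → 1 × 1 = 1 cut set(s).
Bus A inoperative [AND]: one cut set from each child combined → 1 × 1 × 1 = 1 cut set(s).
Bus B fails [AND]: one cut set from each child combined → 1 × 1 × 1 × 1 = 1 cut set(s).
UPS chain unavailable [OR]: union of children's cut sets → 4 cut set(s).
Utility feed fails [AND]: one cut set from each child combined → 1 × 1 × 4 = 4 cut set(s).
Data center power outage [AND]: one cut set from each child combined → 1 × 1 × 4 = 4 cut set(s).
Minimal cut sets: {A automatic transfer switch degraded, A utility transformer fails, Inboard battery string fails, Primary PDU malfunctions, Primary UPS module fails, Rectifier stuck, Reserve static switch faulted, Secondary breaker faulted}; {A automatic transfer switch degraded, Fuel pump offline, Inboard battery string fails, Outboard PDU 2 is inoperative, Primary PDU malfunctions, Primary UPS module fails, Rectifier stuck, Redundant diesel generator faulted, Reserve static switch faulted, Secondary breaker faulted, UPS module 2 offline}; {A automatic transfer switch degraded, Emergency static switch 2 stuck, Inboard battery string fails, Primary PDU malfunctions, Primary UPS module fails, Rectifier stuck, Reserve static switch faulted, Secondary breaker faulted}; {A automatic transfer switch degraded, C automatic transfer switch 2 offline, Inboard battery string fails, Primary PDU malfunctions, Primary UPS module fails, Rectifier stuck, Reserve static switch faulted, Secondary breaker faulted}.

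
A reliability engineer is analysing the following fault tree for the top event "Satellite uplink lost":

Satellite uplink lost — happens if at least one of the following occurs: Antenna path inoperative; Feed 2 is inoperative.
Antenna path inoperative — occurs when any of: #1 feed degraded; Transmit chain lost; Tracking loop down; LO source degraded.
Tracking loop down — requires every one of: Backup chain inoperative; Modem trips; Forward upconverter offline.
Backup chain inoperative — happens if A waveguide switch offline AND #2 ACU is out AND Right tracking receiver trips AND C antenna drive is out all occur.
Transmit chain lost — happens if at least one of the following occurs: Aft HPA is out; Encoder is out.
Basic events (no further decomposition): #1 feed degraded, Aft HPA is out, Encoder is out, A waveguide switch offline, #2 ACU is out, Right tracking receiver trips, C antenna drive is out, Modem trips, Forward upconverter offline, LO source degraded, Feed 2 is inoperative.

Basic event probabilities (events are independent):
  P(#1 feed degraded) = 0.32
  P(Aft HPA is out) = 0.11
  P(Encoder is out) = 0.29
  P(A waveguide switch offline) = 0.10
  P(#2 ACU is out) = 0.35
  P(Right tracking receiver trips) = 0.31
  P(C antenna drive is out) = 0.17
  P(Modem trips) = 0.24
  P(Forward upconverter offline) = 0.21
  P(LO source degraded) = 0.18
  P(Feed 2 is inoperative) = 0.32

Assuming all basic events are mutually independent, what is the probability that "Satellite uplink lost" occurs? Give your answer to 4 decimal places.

0.7604

P(Transmit chain lost) [OR] = 1 − (1−0.11) × (1−0.29) = 0.368100
P(Backup chain inoperative) [AND] = 0.10 × 0.35 × 0.31 × 0.17 = 0.001845
P(Tracking loop down) [AND] = 0.001845 × 0.24 × 0.21 = 0.000093
P(Antenna path inoperative) [OR] = 1 − (1−0.32) × (1−0.368100) × (1−0.000093) × (1−0.18) = 0.647685
P(Satellite uplink lost) [OR] = 1 − (1−0.647685) × (1−0.32) = 0.760426
Rounded to 4 decimal places: P(Satellite uplink lost) ≈ 0.7604.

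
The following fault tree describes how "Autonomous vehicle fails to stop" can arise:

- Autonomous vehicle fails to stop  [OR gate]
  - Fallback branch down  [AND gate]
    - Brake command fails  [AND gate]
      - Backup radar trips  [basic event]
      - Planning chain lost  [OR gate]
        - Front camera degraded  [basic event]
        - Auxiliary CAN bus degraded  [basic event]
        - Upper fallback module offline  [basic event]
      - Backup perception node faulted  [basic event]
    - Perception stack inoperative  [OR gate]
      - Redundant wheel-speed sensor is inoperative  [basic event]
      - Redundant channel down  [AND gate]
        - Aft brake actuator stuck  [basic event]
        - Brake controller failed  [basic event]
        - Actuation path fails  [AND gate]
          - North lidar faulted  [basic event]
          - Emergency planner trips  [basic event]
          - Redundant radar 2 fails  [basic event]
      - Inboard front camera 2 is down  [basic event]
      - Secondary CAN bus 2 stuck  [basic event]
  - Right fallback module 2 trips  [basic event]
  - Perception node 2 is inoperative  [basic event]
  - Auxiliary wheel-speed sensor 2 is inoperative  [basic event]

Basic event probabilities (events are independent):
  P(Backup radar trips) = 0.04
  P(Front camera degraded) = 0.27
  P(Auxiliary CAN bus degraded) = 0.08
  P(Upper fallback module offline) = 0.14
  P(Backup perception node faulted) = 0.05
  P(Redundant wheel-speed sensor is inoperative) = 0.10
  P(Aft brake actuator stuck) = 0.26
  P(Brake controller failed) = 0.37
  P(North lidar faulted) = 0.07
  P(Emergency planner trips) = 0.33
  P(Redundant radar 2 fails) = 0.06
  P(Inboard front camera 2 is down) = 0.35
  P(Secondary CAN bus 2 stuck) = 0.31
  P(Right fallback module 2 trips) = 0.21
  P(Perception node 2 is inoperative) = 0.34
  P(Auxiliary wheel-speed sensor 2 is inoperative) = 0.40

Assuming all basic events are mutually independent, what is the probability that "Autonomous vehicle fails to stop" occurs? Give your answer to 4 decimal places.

P(Planning chain lost) [OR] = 1 − (1−0.27) × (1−0.08) × (1−0.14) = 0.422424
P(Brake command fails) [AND] = 0.04 × 0.422424 × 0.05 = 0.000845
P(Actuation path fails) [AND] = 0.07 × 0.33 × 0.06 = 0.001386
P(Redundant channel down) [AND] = 0.26 × 0.37 × 0.001386 = 0.000133
P(Perception stack inoperative) [OR] = 1 − (1−0.10) × (1−0.000133) × (1−0.35) × (1−0.31) = 0.596404
P(Fallback branch down) [AND] = 0.000845 × 0.596404 = 0.000504
P(Autonomous vehicle fails to stop) [OR] = 1 − (1−0.000504) × (1−0.21) × (1−0.34) × (1−0.40) = 0.687318
Rounded to 4 decimal places: P(Autonomous vehicle fails to stop) ≈ 0.6873.

0.6873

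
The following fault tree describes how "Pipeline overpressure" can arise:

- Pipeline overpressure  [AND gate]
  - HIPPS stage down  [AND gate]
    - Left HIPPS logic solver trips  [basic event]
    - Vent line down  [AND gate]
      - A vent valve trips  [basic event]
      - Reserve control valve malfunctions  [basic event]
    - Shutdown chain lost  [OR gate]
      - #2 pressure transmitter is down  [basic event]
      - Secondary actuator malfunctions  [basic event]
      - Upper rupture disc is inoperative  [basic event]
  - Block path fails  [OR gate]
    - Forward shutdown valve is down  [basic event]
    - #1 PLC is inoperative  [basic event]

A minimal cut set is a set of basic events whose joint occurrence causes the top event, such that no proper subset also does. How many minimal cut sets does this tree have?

6

Vent line down [AND]: one cut set from each child combined → 1 × 1 = 1 cut set(s).
Shutdown chain lost [OR]: union of children's cut sets → 3 cut set(s).
HIPPS stage down [AND]: one cut set from each child combined → 1 × 1 × 3 = 3 cut set(s).
Block path fails [OR]: union of children's cut sets → 2 cut set(s).
Pipeline overpressure [AND]: one cut set from each child combined → 3 × 2 = 6 cut set(s).
Minimal cut sets: {#2 pressure transmitter is down, A vent valve trips, Forward shutdown valve is down, Left HIPPS logic solver trips, Reserve control valve malfunctions}; {#1 PLC is inoperative, #2 pressure transmitter is down, A vent valve trips, Left HIPPS logic solver trips, Reserve control valve malfunctions}; {A vent valve trips, Forward shutdown valve is down, Left HIPPS logic solver trips, Reserve control valve malfunctions, Secondary actuator malfunctions}; {#1 PLC is inoperative, A vent valve trips, Left HIPPS logic solver trips, Reserve control valve malfunctions, Secondary actuator malfunctions}; {A vent valve trips, Forward shutdown valve is down, Left HIPPS logic solver trips, Reserve control valve malfunctions, Upper rupture disc is inoperative}; {#1 PLC is inoperative, A vent valve trips, Left HIPPS logic solver trips, Reserve control valve malfunctions, Upper rupture disc is inoperative}.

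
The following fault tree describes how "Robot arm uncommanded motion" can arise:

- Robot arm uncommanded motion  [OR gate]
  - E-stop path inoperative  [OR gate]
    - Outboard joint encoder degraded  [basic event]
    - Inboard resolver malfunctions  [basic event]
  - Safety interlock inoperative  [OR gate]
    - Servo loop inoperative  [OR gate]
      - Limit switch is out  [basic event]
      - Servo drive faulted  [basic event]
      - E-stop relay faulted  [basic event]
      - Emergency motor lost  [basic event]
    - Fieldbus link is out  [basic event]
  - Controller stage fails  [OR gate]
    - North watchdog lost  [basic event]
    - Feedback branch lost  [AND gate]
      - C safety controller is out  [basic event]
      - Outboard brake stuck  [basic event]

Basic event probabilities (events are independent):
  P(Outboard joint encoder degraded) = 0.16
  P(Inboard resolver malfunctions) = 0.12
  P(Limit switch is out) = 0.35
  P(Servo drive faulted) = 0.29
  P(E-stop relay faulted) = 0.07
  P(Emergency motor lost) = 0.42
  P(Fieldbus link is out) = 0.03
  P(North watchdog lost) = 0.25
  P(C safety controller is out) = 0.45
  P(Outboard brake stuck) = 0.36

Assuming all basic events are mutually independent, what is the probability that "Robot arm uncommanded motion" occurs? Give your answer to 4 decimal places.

0.8878

P(E-stop path inoperative) [OR] = 1 − (1−0.16) × (1−0.12) = 0.260800
P(Servo loop inoperative) [OR] = 1 − (1−0.35) × (1−0.29) × (1−0.07) × (1−0.42) = 0.751067
P(Safety interlock inoperative) [OR] = 1 − (1−0.751067) × (1−0.03) = 0.758535
P(Feedback branch lost) [AND] = 0.45 × 0.36 = 0.162000
P(Controller stage fails) [OR] = 1 − (1−0.25) × (1−0.162000) = 0.371500
P(Robot arm uncommanded motion) [OR] = 1 − (1−0.260800) × (1−0.758535) × (1−0.371500) = 0.887818
Rounded to 4 decimal places: P(Robot arm uncommanded motion) ≈ 0.8878.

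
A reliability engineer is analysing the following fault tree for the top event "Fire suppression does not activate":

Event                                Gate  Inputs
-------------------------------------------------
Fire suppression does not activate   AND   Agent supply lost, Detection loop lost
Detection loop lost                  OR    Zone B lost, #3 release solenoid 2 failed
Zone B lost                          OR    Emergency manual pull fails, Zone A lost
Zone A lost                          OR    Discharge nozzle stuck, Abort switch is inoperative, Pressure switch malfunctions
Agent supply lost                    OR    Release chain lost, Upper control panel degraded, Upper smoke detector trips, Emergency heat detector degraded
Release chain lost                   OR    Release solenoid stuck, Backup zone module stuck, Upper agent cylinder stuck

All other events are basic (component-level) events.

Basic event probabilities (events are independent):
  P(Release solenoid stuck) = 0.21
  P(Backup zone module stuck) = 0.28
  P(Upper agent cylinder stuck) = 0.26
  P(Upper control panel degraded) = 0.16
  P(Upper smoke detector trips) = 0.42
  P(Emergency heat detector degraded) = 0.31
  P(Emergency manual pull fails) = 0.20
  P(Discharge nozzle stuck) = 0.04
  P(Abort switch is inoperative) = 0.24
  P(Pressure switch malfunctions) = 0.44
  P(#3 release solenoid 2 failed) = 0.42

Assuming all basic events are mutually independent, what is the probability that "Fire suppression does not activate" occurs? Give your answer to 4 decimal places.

P(Release chain lost) [OR] = 1 − (1−0.21) × (1−0.28) × (1−0.26) = 0.579088
P(Agent supply lost) [OR] = 1 − (1−0.579088) × (1−0.16) × (1−0.42) × (1−0.31) = 0.858503
P(Zone A lost) [OR] = 1 − (1−0.04) × (1−0.24) × (1−0.44) = 0.591424
P(Zone B lost) [OR] = 1 − (1−0.20) × (1−0.591424) = 0.673139
P(Detection loop lost) [OR] = 1 − (1−0.673139) × (1−0.42) = 0.810421
P(Fire suppression does not activate) [AND] = 0.858503 × 0.810421 = 0.695749
Rounded to 4 decimal places: P(Fire suppression does not activate) ≈ 0.6957.

0.6957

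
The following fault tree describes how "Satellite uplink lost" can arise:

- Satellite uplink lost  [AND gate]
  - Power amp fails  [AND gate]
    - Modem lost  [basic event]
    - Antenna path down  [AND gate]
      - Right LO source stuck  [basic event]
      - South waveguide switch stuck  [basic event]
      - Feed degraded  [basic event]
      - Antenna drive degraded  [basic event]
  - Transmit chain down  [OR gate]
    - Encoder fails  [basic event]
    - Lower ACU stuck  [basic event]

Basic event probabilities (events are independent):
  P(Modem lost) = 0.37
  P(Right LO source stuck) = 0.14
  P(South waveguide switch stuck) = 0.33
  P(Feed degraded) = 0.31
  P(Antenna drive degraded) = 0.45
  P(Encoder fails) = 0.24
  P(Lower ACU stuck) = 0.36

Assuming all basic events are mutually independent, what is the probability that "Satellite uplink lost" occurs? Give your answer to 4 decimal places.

0.0012

P(Antenna path down) [AND] = 0.14 × 0.33 × 0.31 × 0.45 = 0.006445
P(Power amp fails) [AND] = 0.37 × 0.006445 = 0.002385
P(Transmit chain down) [OR] = 1 − (1−0.24) × (1−0.36) = 0.513600
P(Satellite uplink lost) [AND] = 0.002385 × 0.513600 = 0.001225
Rounded to 4 decimal places: P(Satellite uplink lost) ≈ 0.0012.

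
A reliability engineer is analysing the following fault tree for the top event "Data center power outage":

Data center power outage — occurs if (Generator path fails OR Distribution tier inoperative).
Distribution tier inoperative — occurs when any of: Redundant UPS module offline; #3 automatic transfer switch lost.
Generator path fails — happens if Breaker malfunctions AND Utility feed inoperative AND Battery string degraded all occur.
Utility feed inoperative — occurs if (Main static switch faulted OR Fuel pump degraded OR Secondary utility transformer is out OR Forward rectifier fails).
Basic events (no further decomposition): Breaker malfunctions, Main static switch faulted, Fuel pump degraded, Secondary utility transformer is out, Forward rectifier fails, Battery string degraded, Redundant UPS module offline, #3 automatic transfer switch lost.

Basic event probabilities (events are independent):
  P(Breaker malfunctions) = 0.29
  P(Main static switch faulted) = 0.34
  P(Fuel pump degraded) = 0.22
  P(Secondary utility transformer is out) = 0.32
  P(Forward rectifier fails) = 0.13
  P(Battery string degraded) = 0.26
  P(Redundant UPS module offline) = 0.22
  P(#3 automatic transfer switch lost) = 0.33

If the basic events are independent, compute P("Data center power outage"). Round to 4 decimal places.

P(Utility feed inoperative) [OR] = 1 − (1−0.34) × (1−0.22) × (1−0.32) × (1−0.13) = 0.695444
P(Generator path fails) [AND] = 0.29 × 0.695444 × 0.26 = 0.052436
P(Distribution tier inoperative) [OR] = 1 − (1−0.22) × (1−0.33) = 0.477400
P(Data center power outage) [OR] = 1 − (1−0.052436) × (1−0.477400) = 0.504803
Rounded to 4 decimal places: P(Data center power outage) ≈ 0.5048.

0.5048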